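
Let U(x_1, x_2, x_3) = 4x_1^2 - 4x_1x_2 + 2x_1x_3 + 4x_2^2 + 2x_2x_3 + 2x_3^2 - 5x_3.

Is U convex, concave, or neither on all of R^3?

U is quadratic, so its Hessian is the constant matrix H = [[8, -4, 2], [-4, 8, 2], [2, 2, 4]].
Leading principal minors: 8, 48, 96.
All positive ⇒ H ≻ 0 ⇒ convex.

convex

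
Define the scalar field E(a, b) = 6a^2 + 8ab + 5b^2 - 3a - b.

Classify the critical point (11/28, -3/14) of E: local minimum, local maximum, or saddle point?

local minimum

The Hessian of E is constant: H = [[12, 8], [8, 10]].
det(H) = 12·10 − 8² = 56.
det(H) > 0 and tr(H) = 22 > 0, so H is positive definite and the point is a local minimum.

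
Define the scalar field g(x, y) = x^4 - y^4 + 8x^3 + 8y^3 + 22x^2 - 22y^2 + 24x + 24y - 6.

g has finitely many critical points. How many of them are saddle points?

g separates as a function of x plus a function of y, so ∇g=0 decouples.
∂g/∂x = 4(x + 1)(x + 2)(x + 3) = 0 at x ∈ {-3, -2, -1}; ∂g/∂y = -4(y - 3)(y - 2)(y - 1) = 0 at y ∈ {1, 2, 3}.
The Hessian is diagonal: diag(g_xx, g_yy). Second derivatives: g_xx(-3)=8, g_xx(-2)=-4, g_xx(-1)=8; g_yy(1)=-8, g_yy(2)=4, g_yy(3)=-8.
Saddle points occur where the two diagonal entries have opposite signs: (-3, 1), (-3, 3), (-2, 2), (-1, 1), (-1, 3). Count: 5.

5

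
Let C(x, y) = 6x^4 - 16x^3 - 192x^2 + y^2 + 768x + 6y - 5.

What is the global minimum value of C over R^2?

-3598

C(x,y) separates as P(x) + Q(y) − 5, so its minimum is min P + min Q − 5.
P'(x) = 24(x - 4)(x - 2)(x + 4) vanishes at x ∈ {-4, 2, 4}; Q'(y) = 2y + 6 vanishes at y ∈ {-3}.
Local minima of P (where P''>0): P(-4)=-3584, P(4)=512. Local minima of Q: Q(-3)=-9.
So the global minimum of C is P(-4) + Q(-3) − 5 = -3584 − 9 − 5 = -3598, attained at (-4, -3).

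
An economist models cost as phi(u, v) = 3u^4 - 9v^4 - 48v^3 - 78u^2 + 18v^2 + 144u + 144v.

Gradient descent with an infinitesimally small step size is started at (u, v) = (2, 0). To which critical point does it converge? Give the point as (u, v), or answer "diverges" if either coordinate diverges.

phi is separable, so gradient descent decouples: u follows -∂phi/∂u, v follows -∂phi/∂v.
∂phi/∂u = 12(u - 3)(u - 1)(u + 4); at u=2 this is -72, so u increases.
∂phi/∂v = -36(v - 1)(v + 1)(v + 4); at v=0 this is 144, so v decreases.
u converges to its nearest critical value 3 (a local min of the u-part); v converges to -1. The iterate converges to (3, -1).

(3, -1)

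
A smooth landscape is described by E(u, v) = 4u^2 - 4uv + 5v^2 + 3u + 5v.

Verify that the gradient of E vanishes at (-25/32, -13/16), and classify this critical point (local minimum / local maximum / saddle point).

local minimum

∇E = (8u - 4v + 3, -4u + 10v + 5); substituting (-25/32, -13/16) gives ∇E = (0, 0), so (-25/32, -13/16) is indeed a critical point.
The Hessian of E is constant: H = [[8, -4], [-4, 10]].
det(H) = 8·10 − (-4)² = 64.
det(H) > 0 and tr(H) = 18 > 0, so H is positive definite and the point is a local minimum.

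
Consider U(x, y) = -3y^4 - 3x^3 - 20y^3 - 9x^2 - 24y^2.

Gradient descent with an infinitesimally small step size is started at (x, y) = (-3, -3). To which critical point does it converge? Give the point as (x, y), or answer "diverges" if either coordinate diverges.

U is separable, so gradient descent decouples: x follows -∂U/∂x, y follows -∂U/∂y.
∂U/∂x = -9x(x + 2); at x=-3 this is -27, so x increases.
∂U/∂y = -12y(y + 1)(y + 4); at y=-3 this is -72, so y increases.
x converges to its nearest critical value -2 (a local min of the x-part); y converges to -1. The iterate converges to (-2, -1).

(-2, -1)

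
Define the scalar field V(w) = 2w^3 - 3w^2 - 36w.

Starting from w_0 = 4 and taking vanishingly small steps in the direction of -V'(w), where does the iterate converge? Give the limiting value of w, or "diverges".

V'(w) = 6(w - 3)(w + 2), so V'(4) = 36.
Gradient descent moves in the -V' direction, i.e. w is decreasing.
The nearest critical point in that direction is w = 3, where V'' = 30 > 0 (a local minimum). The iterate converges there.

3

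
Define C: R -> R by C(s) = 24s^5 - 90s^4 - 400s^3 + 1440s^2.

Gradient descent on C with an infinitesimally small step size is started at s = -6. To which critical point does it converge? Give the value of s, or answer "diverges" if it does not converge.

C'(s) = 120s(s - 4)(s - 2)(s + 3), so C'(-6) = 172800.
Gradient descent moves in the -C' direction, i.e. s is decreasing.
There is no critical point below s=-6, and C' keeps the same sign, so the iterate runs off to −∞.

diverges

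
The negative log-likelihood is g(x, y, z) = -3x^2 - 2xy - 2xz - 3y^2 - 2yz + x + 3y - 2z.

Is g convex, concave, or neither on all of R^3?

neither

g is quadratic, so its Hessian is the constant matrix H = [[-6, -2, -2], [-2, -6, -2], [-2, -2, 0]].
Leading principal minors: -6, 32, 32.
Neither pattern holds ⇒ H is indefinite ⇒ neither convex nor concave.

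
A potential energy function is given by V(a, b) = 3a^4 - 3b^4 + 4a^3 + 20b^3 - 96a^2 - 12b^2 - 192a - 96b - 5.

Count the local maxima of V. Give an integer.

V separates as a function of a plus a function of b, so ∇V=0 decouples.
∂V/∂a = 12(a - 4)(a + 1)(a + 4) = 0 at a ∈ {-4, -1, 4}; ∂V/∂b = -12(b - 4)(b - 2)(b + 1) = 0 at b ∈ {-1, 2, 4}.
The Hessian is diagonal: diag(V_aa, V_bb). Second derivatives: V_aa(-4)=288, V_aa(-1)=-180, V_aa(4)=480; V_bb(-1)=-180, V_bb(2)=72, V_bb(4)=-120.
Local maxima occur where both diagonal entries negative: (-1, -1), (-1, 4). Count: 2.

2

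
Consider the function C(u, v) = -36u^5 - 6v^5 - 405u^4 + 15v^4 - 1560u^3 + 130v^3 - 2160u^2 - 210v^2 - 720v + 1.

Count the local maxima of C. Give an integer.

C separates as a function of u plus a function of v, so ∇C=0 decouples.
∂C/∂u = -180u(u + 2)(u + 3)(u + 4) = 0 at u ∈ {-4, -3, -2, 0}; ∂C/∂v = -30(v - 4)(v - 2)(v + 1)(v + 3) = 0 at v ∈ {-3, -1, 2, 4}.
The Hessian is diagonal: diag(C_uu, C_vv). Second derivatives: C_uu(-4)=1440, C_uu(-3)=-540, C_uu(-2)=720, C_uu(0)=-4320; C_vv(-3)=2100, C_vv(-1)=-900, C_vv(2)=900, C_vv(4)=-2100.
Local maxima occur where both diagonal entries negative: (-3, -1), (-3, 4), (0, -1), (0, 4). Count: 4.

4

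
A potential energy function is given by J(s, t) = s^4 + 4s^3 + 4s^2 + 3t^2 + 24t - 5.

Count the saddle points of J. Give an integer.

1

J separates as a function of s plus a function of t, so ∇J=0 decouples.
∂J/∂s = 4s(s + 1)(s + 2) = 0 at s ∈ {-2, -1, 0}; ∂J/∂t = 6(t + 4) = 0 at t ∈ {-4}.
The Hessian is diagonal: diag(J_ss, J_tt). Second derivatives: J_ss(-2)=8, J_ss(-1)=-4, J_ss(0)=8; J_tt(-4)=6.
Saddle points occur where the two diagonal entries have opposite signs: (-1, -4). Count: 1.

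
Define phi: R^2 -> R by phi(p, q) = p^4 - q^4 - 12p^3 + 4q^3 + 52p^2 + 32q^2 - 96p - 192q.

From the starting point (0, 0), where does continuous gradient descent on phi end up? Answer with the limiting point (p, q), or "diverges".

(2, 3)

phi is separable, so gradient descent decouples: p follows -∂phi/∂p, q follows -∂phi/∂q.
∂phi/∂p = 4(p - 4)(p - 3)(p - 2); at p=0 this is -96, so p increases.
∂phi/∂q = -4(q - 4)(q - 3)(q + 4); at q=0 this is -192, so q increases.
p converges to its nearest critical value 2 (a local min of the p-part); q converges to 3. The iterate converges to (2, 3).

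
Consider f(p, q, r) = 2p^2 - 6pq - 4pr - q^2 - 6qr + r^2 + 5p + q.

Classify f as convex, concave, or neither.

f is quadratic, so its Hessian is the constant matrix H = [[4, -6, -4], [-6, -2, -6], [-4, -6, 2]].
Leading principal minors: 4, -44, -488.
Neither pattern holds ⇒ H is indefinite ⇒ neither convex nor concave.

neither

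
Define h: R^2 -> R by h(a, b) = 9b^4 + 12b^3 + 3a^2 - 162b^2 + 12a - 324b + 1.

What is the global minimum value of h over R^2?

-1388

h(a,b) separates as P(a) + Q(b) + 1, so its minimum is min P + min Q + 1.
P'(a) = 6a + 12 vanishes at a ∈ {-2}; Q'(b) = 36(b - 3)(b + 1)(b + 3) vanishes at b ∈ {-3, -1, 3}.
Local minima of P (where P''>0): P(-2)=-12. Local minima of Q: Q(-3)=-81, Q(3)=-1377.
So the global minimum of h is P(-2) + Q(3) + 1 = -12 − 1377 + 1 = -1388, attained at (-2, 3).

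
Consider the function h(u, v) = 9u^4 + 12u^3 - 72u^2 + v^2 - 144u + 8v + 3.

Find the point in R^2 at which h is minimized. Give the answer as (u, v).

(2, -4)

h(u,v) separates as P(u) + Q(v) + 3, so its minimum is min P + min Q + 3.
P'(u) = 36(u - 2)(u + 1)(u + 2) vanishes at u ∈ {-2, -1, 2}; Q'(v) = 2v + 8 vanishes at v ∈ {-4}.
Local minima of P (where P''>0): P(-2)=48, P(2)=-336. Local minima of Q: Q(-4)=-16.
So the global minimum of h is P(2) + Q(-4) + 3 = -336 − 16 + 3 = -349, attained at (2, -4).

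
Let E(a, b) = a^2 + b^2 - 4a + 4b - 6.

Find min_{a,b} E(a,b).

-14

E(a,b) separates as P(a) + Q(b) − 6, so its minimum is min P + min Q − 6.
P'(a) = 2a - 4 vanishes at a ∈ {2}; Q'(b) = 2b + 4 vanishes at b ∈ {-2}.
Local minima of P (where P''>0): P(2)=-4. Local minima of Q: Q(-2)=-4.
So the global minimum of E is P(2) + Q(-2) − 6 = -4 − 4 − 6 = -14, attained at (2, -2).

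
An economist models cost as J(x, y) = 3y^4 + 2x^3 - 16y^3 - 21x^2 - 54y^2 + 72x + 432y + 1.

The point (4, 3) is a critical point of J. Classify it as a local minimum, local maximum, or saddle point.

saddle point

The mixed partial ∂²J/∂x∂y is 0, so the Hessian at any point is diag(J_xx, J_yy) = diag(6(2x - 7), 12(3y^2 - 8y - 9)).
At (4, 3): H = diag(6, -72).
The eigenvalues have opposite signs, so H is indefinite: a saddle point.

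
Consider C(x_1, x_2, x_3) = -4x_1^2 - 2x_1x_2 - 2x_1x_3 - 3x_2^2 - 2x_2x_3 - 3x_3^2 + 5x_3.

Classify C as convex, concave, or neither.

C is quadratic, so its Hessian is the constant matrix H = [[-8, -2, -2], [-2, -6, -2], [-2, -2, -6]].
Leading principal minors: -8, 44, -224.
Signs alternate −, +, − ⇒ H ≺ 0 ⇒ concave.

concave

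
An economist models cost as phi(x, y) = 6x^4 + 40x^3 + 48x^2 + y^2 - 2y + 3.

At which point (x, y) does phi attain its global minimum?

phi(x,y) separates as P(x) + Q(y) + 3, so its minimum is min P + min Q + 3.
P'(x) = 24x(x + 1)(x + 4) vanishes at x ∈ {-4, -1, 0}; Q'(y) = 2y - 2 vanishes at y ∈ {1}.
Local minima of P (where P''>0): P(-4)=-256, P(0)=0. Local minima of Q: Q(1)=-1.
So the global minimum of phi is P(-4) + Q(1) + 3 = -256 − 1 + 3 = -254, attained at (-4, 1).

(-4, 1)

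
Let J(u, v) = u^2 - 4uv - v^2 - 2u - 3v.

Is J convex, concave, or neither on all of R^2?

J is quadratic, so its Hessian is the constant matrix H = [[2, -4], [-4, -2]].
det(H) = -20, tr(H) = 0.
det(H) < 0, so H is indefinite: neither convex nor concave.

neither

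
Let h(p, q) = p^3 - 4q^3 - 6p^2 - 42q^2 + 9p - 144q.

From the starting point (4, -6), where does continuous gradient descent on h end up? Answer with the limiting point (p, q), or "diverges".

(3, -4)

h is separable, so gradient descent decouples: p follows -∂h/∂p, q follows -∂h/∂q.
∂h/∂p = 3(p - 3)(p - 1); at p=4 this is 9, so p decreases.
∂h/∂q = -12(q + 3)(q + 4); at q=-6 this is -72, so q increases.
p converges to its nearest critical value 3 (a local min of the p-part); q converges to -4. The iterate converges to (3, -4).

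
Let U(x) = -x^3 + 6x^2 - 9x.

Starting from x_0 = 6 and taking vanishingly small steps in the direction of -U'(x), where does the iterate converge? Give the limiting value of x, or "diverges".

U'(x) = -3(x - 3)(x - 1), so U'(6) = -45.
Gradient descent moves in the -U' direction, i.e. x is increasing.
There is no critical point above x=6, and U' keeps the same sign, so the iterate runs off to +∞.

diverges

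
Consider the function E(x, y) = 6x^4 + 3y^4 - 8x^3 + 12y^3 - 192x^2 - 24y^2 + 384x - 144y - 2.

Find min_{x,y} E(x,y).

-2802

E(x,y) separates as P(x) + Q(y) − 2, so its minimum is min P + min Q − 2.
P'(x) = 24(x - 4)(x - 1)(x + 4) vanishes at x ∈ {-4, 1, 4}; Q'(y) = 12(y - 2)(y + 2)(y + 3) vanishes at y ∈ {-3, -2, 2}.
Local minima of P (where P''>0): P(-4)=-2560, P(4)=-512. Local minima of Q: Q(-3)=135, Q(2)=-240.
So the global minimum of E is P(-4) + Q(2) − 2 = -2560 − 240 − 2 = -2802, attained at (-4, 2).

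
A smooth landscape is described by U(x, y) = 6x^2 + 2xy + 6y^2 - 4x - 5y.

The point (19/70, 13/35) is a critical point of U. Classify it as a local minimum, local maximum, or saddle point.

The Hessian of U is constant: H = [[12, 2], [2, 12]].
det(H) = 12·12 − 2² = 140.
det(H) > 0 and tr(H) = 24 > 0, so H is positive definite and the point is a local minimum.

local minimum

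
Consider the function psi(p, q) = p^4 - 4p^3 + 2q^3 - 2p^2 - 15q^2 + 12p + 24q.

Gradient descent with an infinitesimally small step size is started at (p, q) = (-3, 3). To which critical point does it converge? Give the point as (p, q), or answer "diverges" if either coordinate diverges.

psi is separable, so gradient descent decouples: p follows -∂psi/∂p, q follows -∂psi/∂q.
∂psi/∂p = 4(p - 3)(p - 1)(p + 1); at p=-3 this is -192, so p increases.
∂psi/∂q = 6(q - 4)(q - 1); at q=3 this is -12, so q increases.
p converges to its nearest critical value -1 (a local min of the p-part); q converges to 4. The iterate converges to (-1, 4).

(-1, 4)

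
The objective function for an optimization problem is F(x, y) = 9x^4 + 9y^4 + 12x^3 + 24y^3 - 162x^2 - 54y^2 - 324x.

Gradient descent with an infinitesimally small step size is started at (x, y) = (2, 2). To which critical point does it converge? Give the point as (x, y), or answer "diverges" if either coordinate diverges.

(3, 1)

F is separable, so gradient descent decouples: x follows -∂F/∂x, y follows -∂F/∂y.
∂F/∂x = 36(x - 3)(x + 1)(x + 3); at x=2 this is -540, so x increases.
∂F/∂y = 36y(y - 1)(y + 3); at y=2 this is 360, so y decreases.
x converges to its nearest critical value 3 (a local min of the x-part); y converges to 1. The iterate converges to (3, 1).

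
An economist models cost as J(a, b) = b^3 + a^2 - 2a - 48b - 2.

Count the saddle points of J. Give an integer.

J separates as a function of a plus a function of b, so ∇J=0 decouples.
∂J/∂a = 2(a - 1) = 0 at a ∈ {1}; ∂J/∂b = 3(b - 4)(b + 4) = 0 at b ∈ {-4, 4}.
The Hessian is diagonal: diag(J_aa, J_bb). Second derivatives: J_aa(1)=2; J_bb(-4)=-24, J_bb(4)=24.
Saddle points occur where the two diagonal entries have opposite signs: (1, -4). Count: 1.

1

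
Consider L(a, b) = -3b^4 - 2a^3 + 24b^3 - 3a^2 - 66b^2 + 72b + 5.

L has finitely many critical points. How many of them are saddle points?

L separates as a function of a plus a function of b, so ∇L=0 decouples.
∂L/∂a = -6a(a + 1) = 0 at a ∈ {-1, 0}; ∂L/∂b = -12(b - 3)(b - 2)(b - 1) = 0 at b ∈ {1, 2, 3}.
The Hessian is diagonal: diag(L_aa, L_bb). Second derivatives: L_aa(-1)=6, L_aa(0)=-6; L_bb(1)=-24, L_bb(2)=12, L_bb(3)=-24.
Saddle points occur where the two diagonal entries have opposite signs: (-1, 1), (-1, 3), (0, 2). Count: 3.

3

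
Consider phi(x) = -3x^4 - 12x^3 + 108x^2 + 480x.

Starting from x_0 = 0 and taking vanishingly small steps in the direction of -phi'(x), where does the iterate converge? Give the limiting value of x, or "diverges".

-2

phi'(x) = -12(x - 4)(x + 2)(x + 5), so phi'(0) = 480.
Gradient descent moves in the -phi' direction, i.e. x is decreasing.
The nearest critical point in that direction is x = -2, where phi'' = 216 > 0 (a local minimum). The iterate converges there.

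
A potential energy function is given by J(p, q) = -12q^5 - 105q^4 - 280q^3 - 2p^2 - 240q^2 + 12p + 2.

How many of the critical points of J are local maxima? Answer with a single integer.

2

J separates as a function of p plus a function of q, so ∇J=0 decouples.
∂J/∂p = -4(p - 3) = 0 at p ∈ {3}; ∂J/∂q = -60q(q + 1)(q + 2)(q + 4) = 0 at q ∈ {-4, -2, -1, 0}.
The Hessian is diagonal: diag(J_pp, J_qq). Second derivatives: J_pp(3)=-4; J_qq(-4)=1440, J_qq(-2)=-240, J_qq(-1)=180, J_qq(0)=-480.
Local maxima occur where both diagonal entries negative: (3, -2), (3, 0). Count: 2.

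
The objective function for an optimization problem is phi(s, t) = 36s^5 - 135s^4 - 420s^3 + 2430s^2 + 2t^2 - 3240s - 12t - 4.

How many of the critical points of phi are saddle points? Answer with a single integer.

2

phi separates as a function of s plus a function of t, so ∇phi=0 decouples.
∂phi/∂s = 180(s - 3)(s - 2)(s - 1)(s + 3) = 0 at s ∈ {-3, 1, 2, 3}; ∂phi/∂t = 4(t - 3) = 0 at t ∈ {3}.
The Hessian is diagonal: diag(phi_ss, phi_tt). Second derivatives: phi_ss(-3)=-21600, phi_ss(1)=1440, phi_ss(2)=-900, phi_ss(3)=2160; phi_tt(3)=4.
Saddle points occur where the two diagonal entries have opposite signs: (-3, 3), (2, 3). Count: 2.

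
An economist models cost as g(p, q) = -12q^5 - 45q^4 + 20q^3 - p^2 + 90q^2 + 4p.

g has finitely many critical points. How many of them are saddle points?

2

g separates as a function of p plus a function of q, so ∇g=0 decouples.
∂g/∂p = -2(p - 2) = 0 at p ∈ {2}; ∂g/∂q = -60q(q - 1)(q + 1)(q + 3) = 0 at q ∈ {-3, -1, 0, 1}.
The Hessian is diagonal: diag(g_pp, g_qq). Second derivatives: g_pp(2)=-2; g_qq(-3)=1440, g_qq(-1)=-240, g_qq(0)=180, g_qq(1)=-480.
Saddle points occur where the two diagonal entries have opposite signs: (2, -3), (2, 0). Count: 2.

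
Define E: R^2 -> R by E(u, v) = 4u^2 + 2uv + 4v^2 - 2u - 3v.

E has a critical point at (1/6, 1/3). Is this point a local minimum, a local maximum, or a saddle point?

local minimum

The Hessian of E is constant: H = [[8, 2], [2, 8]].
det(H) = 8·8 − 2² = 60.
det(H) > 0 and tr(H) = 16 > 0, so H is positive definite and the point is a local minimum.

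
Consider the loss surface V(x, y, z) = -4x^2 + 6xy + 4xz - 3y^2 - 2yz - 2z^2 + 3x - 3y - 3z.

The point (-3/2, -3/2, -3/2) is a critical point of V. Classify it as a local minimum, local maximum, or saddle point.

local maximum

The Hessian is constant: H = [[-8, 6, 4], [6, -6, -2], [4, -2, -4]].
Leading principal minors: Δ₁ = -8, Δ₂ = 12, Δ₃ = -16.
The minors alternate sign starting negative (−, +, −), so H is negative definite: a local maximum.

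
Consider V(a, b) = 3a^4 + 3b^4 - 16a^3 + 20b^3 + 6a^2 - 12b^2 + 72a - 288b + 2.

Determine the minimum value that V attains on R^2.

V(a,b) separates as P(a) + Q(b) + 2, so its minimum is min P + min Q + 2.
P'(a) = 12(a - 3)(a - 2)(a + 1) vanishes at a ∈ {-1, 2, 3}; Q'(b) = 12(b - 2)(b + 3)(b + 4) vanishes at b ∈ {-4, -3, 2}.
Local minima of P (where P''>0): P(-1)=-47, P(3)=81. Local minima of Q: Q(-4)=448, Q(2)=-416.
So the global minimum of V is P(-1) + Q(2) + 2 = -47 − 416 + 2 = -461, attained at (-1, 2).

-461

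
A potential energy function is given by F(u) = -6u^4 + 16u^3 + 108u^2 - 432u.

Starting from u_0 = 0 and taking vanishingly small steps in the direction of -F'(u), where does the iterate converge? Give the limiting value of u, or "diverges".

2

F'(u) = -24(u - 3)(u - 2)(u + 3), so F'(0) = -432.
Gradient descent moves in the -F' direction, i.e. u is increasing.
The nearest critical point in that direction is u = 2, where F'' = 120 > 0 (a local minimum). The iterate converges there.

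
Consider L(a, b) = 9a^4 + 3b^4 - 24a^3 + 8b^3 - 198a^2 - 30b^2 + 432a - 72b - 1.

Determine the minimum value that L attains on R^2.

L(a,b) separates as P(a) + Q(b) − 1, so its minimum is min P + min Q − 1.
P'(a) = 36(a - 4)(a - 1)(a + 3) vanishes at a ∈ {-3, 1, 4}; Q'(b) = 12(b - 2)(b + 1)(b + 3) vanishes at b ∈ {-3, -1, 2}.
Local minima of P (where P''>0): P(-3)=-1701, P(4)=-672. Local minima of Q: Q(-3)=-27, Q(2)=-152.
So the global minimum of L is P(-3) + Q(2) − 1 = -1701 − 152 − 1 = -1854, attained at (-3, 2).

-1854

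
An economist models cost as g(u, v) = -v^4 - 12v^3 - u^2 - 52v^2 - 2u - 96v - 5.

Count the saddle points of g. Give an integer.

1

g separates as a function of u plus a function of v, so ∇g=0 decouples.
∂g/∂u = -2(u + 1) = 0 at u ∈ {-1}; ∂g/∂v = -4(v + 2)(v + 3)(v + 4) = 0 at v ∈ {-4, -3, -2}.
The Hessian is diagonal: diag(g_uu, g_vv). Second derivatives: g_uu(-1)=-2; g_vv(-4)=-8, g_vv(-3)=4, g_vv(-2)=-8.
Saddle points occur where the two diagonal entries have opposite signs: (-1, -3). Count: 1.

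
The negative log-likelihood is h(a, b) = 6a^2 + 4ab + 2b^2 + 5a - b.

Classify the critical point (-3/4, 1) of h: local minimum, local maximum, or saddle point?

local minimum

The Hessian of h is constant: H = [[12, 4], [4, 4]].
det(H) = 12·4 − 4² = 32.
det(H) > 0 and tr(H) = 16 > 0, so H is positive definite and the point is a local minimum.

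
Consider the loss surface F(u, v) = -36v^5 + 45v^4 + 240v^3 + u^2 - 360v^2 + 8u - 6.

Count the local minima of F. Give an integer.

F separates as a function of u plus a function of v, so ∇F=0 decouples.
∂F/∂u = 2(u + 4) = 0 at u ∈ {-4}; ∂F/∂v = -180v(v - 2)(v - 1)(v + 2) = 0 at v ∈ {-2, 0, 1, 2}.
The Hessian is diagonal: diag(F_uu, F_vv). Second derivatives: F_uu(-4)=2; F_vv(-2)=4320, F_vv(0)=-720, F_vv(1)=540, F_vv(2)=-1440.
Local minima occur where both diagonal entries positive: (-4, -2), (-4, 1). Count: 2.

2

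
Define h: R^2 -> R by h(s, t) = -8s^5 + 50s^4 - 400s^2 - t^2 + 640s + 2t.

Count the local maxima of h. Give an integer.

2

h separates as a function of s plus a function of t, so ∇h=0 decouples.
∂h/∂s = -40(s - 4)(s - 2)(s - 1)(s + 2) = 0 at s ∈ {-2, 1, 2, 4}; ∂h/∂t = -2(t - 1) = 0 at t ∈ {1}.
The Hessian is diagonal: diag(h_ss, h_tt). Second derivatives: h_ss(-2)=2880, h_ss(1)=-360, h_ss(2)=320, h_ss(4)=-1440; h_tt(1)=-2.
Local maxima occur where both diagonal entries negative: (1, 1), (4, 1). Count: 2.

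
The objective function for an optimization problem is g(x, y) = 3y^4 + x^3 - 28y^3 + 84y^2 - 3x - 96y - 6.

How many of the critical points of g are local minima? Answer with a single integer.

g separates as a function of x plus a function of y, so ∇g=0 decouples.
∂g/∂x = 3(x - 1)(x + 1) = 0 at x ∈ {-1, 1}; ∂g/∂y = 12(y - 4)(y - 2)(y - 1) = 0 at y ∈ {1, 2, 4}.
The Hessian is diagonal: diag(g_xx, g_yy). Second derivatives: g_xx(-1)=-6, g_xx(1)=6; g_yy(1)=36, g_yy(2)=-24, g_yy(4)=72.
Local minima occur where both diagonal entries positive: (1, 1), (1, 4). Count: 2.

2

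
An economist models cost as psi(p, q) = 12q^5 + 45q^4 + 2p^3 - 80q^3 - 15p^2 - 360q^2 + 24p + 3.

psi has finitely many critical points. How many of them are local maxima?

2

psi separates as a function of p plus a function of q, so ∇psi=0 decouples.
∂psi/∂p = 6(p - 4)(p - 1) = 0 at p ∈ {1, 4}; ∂psi/∂q = 60q(q - 2)(q + 2)(q + 3) = 0 at q ∈ {-3, -2, 0, 2}.
The Hessian is diagonal: diag(psi_pp, psi_qq). Second derivatives: psi_pp(1)=-18, psi_pp(4)=18; psi_qq(-3)=-900, psi_qq(-2)=480, psi_qq(0)=-720, psi_qq(2)=2400.
Local maxima occur where both diagonal entries negative: (1, -3), (1, 0). Count: 2.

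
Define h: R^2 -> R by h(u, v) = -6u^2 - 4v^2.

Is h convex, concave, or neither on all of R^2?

h is quadratic, so its Hessian is the constant matrix H = [[-12, 0], [0, -8]].
det(H) = 96, tr(H) = -20.
det(H) > 0 and tr(H) < 0, so H is negative definite everywhere: concave.

concave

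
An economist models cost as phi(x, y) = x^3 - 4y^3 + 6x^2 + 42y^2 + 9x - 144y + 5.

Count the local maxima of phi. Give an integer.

phi separates as a function of x plus a function of y, so ∇phi=0 decouples.
∂phi/∂x = 3(x + 1)(x + 3) = 0 at x ∈ {-3, -1}; ∂phi/∂y = -12(y - 4)(y - 3) = 0 at y ∈ {3, 4}.
The Hessian is diagonal: diag(phi_xx, phi_yy). Second derivatives: phi_xx(-3)=-6, phi_xx(-1)=6; phi_yy(3)=12, phi_yy(4)=-12.
Local maxima occur where both diagonal entries negative: (-3, 4). Count: 1.

1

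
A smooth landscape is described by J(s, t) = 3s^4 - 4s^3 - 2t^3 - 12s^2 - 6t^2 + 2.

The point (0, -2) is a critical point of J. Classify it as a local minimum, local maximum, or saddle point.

The mixed partial ∂²J/∂s∂t is 0, so the Hessian at any point is diag(J_ss, J_tt) = diag(12(3s^2 - 2s - 2), -12(t + 1)).
At (0, -2): H = diag(-24, 12).
The eigenvalues have opposite signs, so H is indefinite: a saddle point.

saddle point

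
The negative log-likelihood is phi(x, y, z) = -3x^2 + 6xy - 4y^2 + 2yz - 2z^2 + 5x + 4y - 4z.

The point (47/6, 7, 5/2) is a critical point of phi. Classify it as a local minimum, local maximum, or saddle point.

The Hessian is constant: H = [[-6, 6, 0], [6, -8, 2], [0, 2, -4]].
Leading principal minors: Δ₁ = -6, Δ₂ = 12, Δ₃ = -24.
The minors alternate sign starting negative (−, +, −), so H is negative definite: a local maximum.

local maximum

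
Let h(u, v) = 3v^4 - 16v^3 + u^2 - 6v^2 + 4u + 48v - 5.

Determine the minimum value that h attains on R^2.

h(u,v) separates as P(u) + Q(v) − 5, so its minimum is min P + min Q − 5.
P'(u) = 2u + 4 vanishes at u ∈ {-2}; Q'(v) = 12(v - 4)(v - 1)(v + 1) vanishes at v ∈ {-1, 1, 4}.
Local minima of P (where P''>0): P(-2)=-4. Local minima of Q: Q(-1)=-35, Q(4)=-160.
So the global minimum of h is P(-2) + Q(4) − 5 = -4 − 160 − 5 = -169, attained at (-2, 4).

-169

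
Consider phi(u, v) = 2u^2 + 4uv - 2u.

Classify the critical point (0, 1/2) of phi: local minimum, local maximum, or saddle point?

The Hessian of phi is constant: H = [[4, 4], [4, 0]].
det(H) = 4·0 − 4² = -16.
Since det(H) < 0, H is indefinite and the critical point is a saddle point.

saddle point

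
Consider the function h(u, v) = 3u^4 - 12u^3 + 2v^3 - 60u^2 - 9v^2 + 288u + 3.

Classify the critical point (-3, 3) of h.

The mixed partial ∂²h/∂u∂v is 0, so the Hessian at any point is diag(h_uu, h_vv) = diag(12(3u^2 - 6u - 10), 6(2v - 3)).
At (-3, 3): H = diag(420, 18).
Both eigenvalues are positive, so H is positive definite: a local minimum.

local minimum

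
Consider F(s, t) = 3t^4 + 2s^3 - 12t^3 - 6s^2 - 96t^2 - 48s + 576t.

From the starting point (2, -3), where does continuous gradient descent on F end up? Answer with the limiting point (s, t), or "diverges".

F is separable, so gradient descent decouples: s follows -∂F/∂s, t follows -∂F/∂t.
∂F/∂s = 6(s - 4)(s + 2); at s=2 this is -48, so s increases.
∂F/∂t = 12(t - 4)(t - 3)(t + 4); at t=-3 this is 504, so t decreases.
s converges to its nearest critical value 4 (a local min of the s-part); t converges to -4. The iterate converges to (4, -4).

(4, -4)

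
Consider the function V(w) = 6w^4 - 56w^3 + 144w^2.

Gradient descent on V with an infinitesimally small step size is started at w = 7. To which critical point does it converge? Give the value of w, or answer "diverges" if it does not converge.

4

V'(w) = 24w(w - 4)(w - 3), so V'(7) = 2016.
Gradient descent moves in the -V' direction, i.e. w is decreasing.
The nearest critical point in that direction is w = 4, where V'' = 96 > 0 (a local minimum). The iterate converges there.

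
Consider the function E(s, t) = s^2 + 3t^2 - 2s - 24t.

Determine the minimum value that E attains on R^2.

-49

E(s,t) separates as P(s) + Q(t), so its minimum is min P + min Q.
P'(s) = 2s - 2 vanishes at s ∈ {1}; Q'(t) = 6(t - 4) vanishes at t ∈ {4}.
Local minima of P (where P''>0): P(1)=-1. Local minima of Q: Q(4)=-48.
So the global minimum of E is P(1) + Q(4) = -1 − 48 = -49, attained at (1, 4).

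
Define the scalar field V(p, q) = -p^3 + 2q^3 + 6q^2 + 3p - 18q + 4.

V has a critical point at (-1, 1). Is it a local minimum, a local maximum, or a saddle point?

local minimum

The mixed partial ∂²V/∂p∂q is 0, so the Hessian at any point is diag(V_pp, V_qq) = diag(-6p, 12(q + 1)).
At (-1, 1): H = diag(6, 24).
Both eigenvalues are positive, so H is positive definite: a local minimum.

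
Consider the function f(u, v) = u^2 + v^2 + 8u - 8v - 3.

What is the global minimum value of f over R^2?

f(u,v) separates as P(u) + Q(v) − 3, so its minimum is min P + min Q − 3.
P'(u) = 2u + 8 vanishes at u ∈ {-4}; Q'(v) = 2v - 8 vanishes at v ∈ {4}.
Local minima of P (where P''>0): P(-4)=-16. Local minima of Q: Q(4)=-16.
So the global minimum of f is P(-4) + Q(4) − 3 = -16 − 16 − 3 = -35, attained at (-4, 4).

-35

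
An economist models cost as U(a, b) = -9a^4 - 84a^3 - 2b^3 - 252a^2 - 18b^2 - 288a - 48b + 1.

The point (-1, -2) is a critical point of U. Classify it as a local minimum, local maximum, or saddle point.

The mixed partial ∂²U/∂a∂b is 0, so the Hessian at any point is diag(U_aa, U_bb) = diag(-36(3a^2 + 14a + 14), -12(b + 3)).
At (-1, -2): H = diag(-108, -12).
Both eigenvalues are negative, so H is negative definite: a local maximum.

local maximum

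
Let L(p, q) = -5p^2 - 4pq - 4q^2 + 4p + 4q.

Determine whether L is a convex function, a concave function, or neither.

concave

L is quadratic, so its Hessian is the constant matrix H = [[-10, -4], [-4, -8]].
det(H) = 64, tr(H) = -18.
det(H) > 0 and tr(H) < 0, so H is negative definite everywhere: concave.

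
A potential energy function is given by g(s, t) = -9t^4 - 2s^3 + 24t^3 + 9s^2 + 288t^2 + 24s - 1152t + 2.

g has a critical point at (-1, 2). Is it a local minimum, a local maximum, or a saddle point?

The mixed partial ∂²g/∂s∂t is 0, so the Hessian at any point is diag(g_ss, g_tt) = diag(6(-2s + 3), 36(-3t^2 + 4t + 16)).
At (-1, 2): H = diag(30, 432).
Both eigenvalues are positive, so H is positive definite: a local minimum.

local minimum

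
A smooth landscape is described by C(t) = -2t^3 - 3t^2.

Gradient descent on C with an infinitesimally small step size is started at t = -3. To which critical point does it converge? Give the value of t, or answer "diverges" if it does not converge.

C'(t) = -6t(t + 1), so C'(-3) = -36.
Gradient descent moves in the -C' direction, i.e. t is increasing.
The nearest critical point in that direction is t = -1, where C'' = 6 > 0 (a local minimum). The iterate converges there.

-1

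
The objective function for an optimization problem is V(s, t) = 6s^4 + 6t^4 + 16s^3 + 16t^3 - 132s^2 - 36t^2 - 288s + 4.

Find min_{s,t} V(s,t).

-1400

V(s,t) separates as P(s) + Q(t) + 4, so its minimum is min P + min Q + 4.
P'(s) = 24(s - 3)(s + 1)(s + 4) vanishes at s ∈ {-4, -1, 3}; Q'(t) = 24t(t - 1)(t + 3) vanishes at t ∈ {-3, 0, 1}.
Local minima of P (where P''>0): P(-4)=-448, P(3)=-1134. Local minima of Q: Q(-3)=-270, Q(1)=-14.
So the global minimum of V is P(3) + Q(-3) + 4 = -1134 − 270 + 4 = -1400, attained at (3, -3).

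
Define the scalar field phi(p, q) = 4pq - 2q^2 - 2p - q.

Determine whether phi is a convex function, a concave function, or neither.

phi is quadratic, so its Hessian is the constant matrix H = [[0, 4], [4, -4]].
det(H) = -16, tr(H) = -4.
det(H) < 0, so H is indefinite: neither convex nor concave.

neither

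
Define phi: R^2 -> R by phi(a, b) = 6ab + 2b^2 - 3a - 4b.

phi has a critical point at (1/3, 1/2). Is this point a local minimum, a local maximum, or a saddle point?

saddle point

The Hessian of phi is constant: H = [[0, 6], [6, 4]].
det(H) = 0·4 − 6² = -36.
Since det(H) < 0, H is indefinite and the critical point is a saddle point.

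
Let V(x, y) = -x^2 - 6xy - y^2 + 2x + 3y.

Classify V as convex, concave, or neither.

neither

V is quadratic, so its Hessian is the constant matrix H = [[-2, -6], [-6, -2]].
det(H) = -32, tr(H) = -4.
det(H) < 0, so H is indefinite: neither convex nor concave.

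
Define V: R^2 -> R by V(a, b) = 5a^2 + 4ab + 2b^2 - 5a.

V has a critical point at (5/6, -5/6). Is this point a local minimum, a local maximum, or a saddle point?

The Hessian of V is constant: H = [[10, 4], [4, 4]].
det(H) = 10·4 − 4² = 24.
det(H) > 0 and tr(H) = 14 > 0, so H is positive definite and the point is a local minimum.

local minimum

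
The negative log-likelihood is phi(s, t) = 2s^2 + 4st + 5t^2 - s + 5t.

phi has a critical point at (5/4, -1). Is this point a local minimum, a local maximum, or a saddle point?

The Hessian of phi is constant: H = [[4, 4], [4, 10]].
det(H) = 4·10 − 4² = 24.
det(H) > 0 and tr(H) = 14 > 0, so H is positive definite and the point is a local minimum.

local minimum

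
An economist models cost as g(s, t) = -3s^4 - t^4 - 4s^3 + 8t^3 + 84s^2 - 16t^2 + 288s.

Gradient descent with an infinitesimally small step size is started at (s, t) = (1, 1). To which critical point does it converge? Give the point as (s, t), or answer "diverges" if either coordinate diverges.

(-2, 2)

g is separable, so gradient descent decouples: s follows -∂g/∂s, t follows -∂g/∂t.
∂g/∂s = -12(s - 4)(s + 2)(s + 3); at s=1 this is 432, so s decreases.
∂g/∂t = -4t(t - 4)(t - 2); at t=1 this is -12, so t increases.
s converges to its nearest critical value -2 (a local min of the s-part); t converges to 2. The iterate converges to (-2, 2).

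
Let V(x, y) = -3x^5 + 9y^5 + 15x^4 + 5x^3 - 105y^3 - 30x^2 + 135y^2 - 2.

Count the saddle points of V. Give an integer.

V separates as a function of x plus a function of y, so ∇V=0 decouples.
∂V/∂x = -15x(x - 4)(x - 1)(x + 1) = 0 at x ∈ {-1, 0, 1, 4}; ∂V/∂y = 45y(y - 2)(y - 1)(y + 3) = 0 at y ∈ {-3, 0, 1, 2}.
The Hessian is diagonal: diag(V_xx, V_yy). Second derivatives: V_xx(-1)=150, V_xx(0)=-60, V_xx(1)=90, V_xx(4)=-900; V_yy(-3)=-2700, V_yy(0)=270, V_yy(1)=-180, V_yy(2)=450.
Saddle points occur where the two diagonal entries have opposite signs: (-1, -3), (-1, 1), (0, 0), (0, 2), (1, -3), (1, 1), (4, 0), (4, 2). Count: 8.

8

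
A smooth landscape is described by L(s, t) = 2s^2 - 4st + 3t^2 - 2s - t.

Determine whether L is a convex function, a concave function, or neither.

convex

L is quadratic, so its Hessian is the constant matrix H = [[4, -4], [-4, 6]].
det(H) = 8, tr(H) = 10.
det(H) > 0 and tr(H) > 0, so H is positive definite everywhere: convex.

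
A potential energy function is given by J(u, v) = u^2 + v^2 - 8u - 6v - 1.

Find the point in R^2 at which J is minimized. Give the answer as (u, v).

(4, 3)

J(u,v) separates as P(u) + Q(v) − 1, so its minimum is min P + min Q − 1.
P'(u) = 2u - 8 vanishes at u ∈ {4}; Q'(v) = 2v - 6 vanishes at v ∈ {3}.
Local minima of P (where P''>0): P(4)=-16. Local minima of Q: Q(3)=-9.
So the global minimum of J is P(4) + Q(3) − 1 = -16 − 9 − 1 = -26, attained at (4, 3).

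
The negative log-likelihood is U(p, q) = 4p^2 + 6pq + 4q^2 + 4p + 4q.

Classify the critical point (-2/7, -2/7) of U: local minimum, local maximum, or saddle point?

local minimum

The Hessian of U is constant: H = [[8, 6], [6, 8]].
det(H) = 8·8 − 6² = 28.
det(H) > 0 and tr(H) = 16 > 0, so H is positive definite and the point is a local minimum.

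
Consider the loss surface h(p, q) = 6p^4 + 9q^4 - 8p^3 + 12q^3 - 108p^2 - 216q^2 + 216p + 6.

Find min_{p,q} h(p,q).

h(p,q) separates as A(p) + B(q) + 6, so its minimum is min A + min B + 6.
A'(p) = 24(p - 3)(p - 1)(p + 3) vanishes at p ∈ {-3, 1, 3}; B'(q) = 36q(q - 3)(q + 4) vanishes at q ∈ {-4, 0, 3}.
Local minima of A (where A''>0): A(-3)=-918, A(3)=-54. Local minima of B: B(-4)=-1920, B(3)=-891.
So the global minimum of h is A(-3) + B(-4) + 6 = -918 − 1920 + 6 = -2832, attained at (-3, -4).

-2832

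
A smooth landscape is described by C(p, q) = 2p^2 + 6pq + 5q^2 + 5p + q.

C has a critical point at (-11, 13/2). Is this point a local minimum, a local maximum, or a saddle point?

The Hessian of C is constant: H = [[4, 6], [6, 10]].
det(H) = 4·10 − 6² = 4.
det(H) > 0 and tr(H) = 14 > 0, so H is positive definite and the point is a local minimum.

local minimum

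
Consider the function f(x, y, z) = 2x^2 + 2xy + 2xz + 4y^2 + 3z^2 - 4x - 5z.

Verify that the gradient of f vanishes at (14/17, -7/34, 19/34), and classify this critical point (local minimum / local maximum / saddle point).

∇f = (4x + 2y + 2z - 4, 2x + 8y, 2x + 6z - 5); substituting (14/17, -7/34, 19/34) gives ∇f = (0, 0, 0), so (14/17, -7/34, 19/34) is indeed a critical point.
The Hessian is constant: H = [[4, 2, 2], [2, 8, 0], [2, 0, 6]].
Leading principal minors: Δ₁ = 4, Δ₂ = 28, Δ₃ = 136.
All leading minors are positive, so H is positive definite: a local minimum.

local minimum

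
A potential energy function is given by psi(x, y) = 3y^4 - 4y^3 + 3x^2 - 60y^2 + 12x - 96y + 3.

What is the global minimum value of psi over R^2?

-841

psi(x,y) separates as P(x) + Q(y) + 3, so its minimum is min P + min Q + 3.
P'(x) = 6x + 12 vanishes at x ∈ {-2}; Q'(y) = 12(y - 4)(y + 1)(y + 2) vanishes at y ∈ {-2, -1, 4}.
Local minima of P (where P''>0): P(-2)=-12. Local minima of Q: Q(-2)=32, Q(4)=-832.
So the global minimum of psi is P(-2) + Q(4) + 3 = -12 − 832 + 3 = -841, attained at (-2, 4).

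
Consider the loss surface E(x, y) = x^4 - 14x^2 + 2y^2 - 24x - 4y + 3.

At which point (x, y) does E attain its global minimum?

(3, 1)

E(x,y) separates as P(x) + Q(y) + 3, so its minimum is min P + min Q + 3.
P'(x) = 4(x - 3)(x + 1)(x + 2) vanishes at x ∈ {-2, -1, 3}; Q'(y) = 4y - 4 vanishes at y ∈ {1}.
Local minima of P (where P''>0): P(-2)=8, P(3)=-117. Local minima of Q: Q(1)=-2.
So the global minimum of E is P(3) + Q(1) + 3 = -117 − 2 + 3 = -116, attained at (3, 1).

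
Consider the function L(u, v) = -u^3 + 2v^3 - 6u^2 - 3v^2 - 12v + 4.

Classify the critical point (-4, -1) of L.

The mixed partial ∂²L/∂u∂v is 0, so the Hessian at any point is diag(L_uu, L_vv) = diag(-6(u + 2), 6(2v - 1)).
At (-4, -1): H = diag(12, -18).
The eigenvalues have opposite signs, so H is indefinite: a saddle point.

saddle point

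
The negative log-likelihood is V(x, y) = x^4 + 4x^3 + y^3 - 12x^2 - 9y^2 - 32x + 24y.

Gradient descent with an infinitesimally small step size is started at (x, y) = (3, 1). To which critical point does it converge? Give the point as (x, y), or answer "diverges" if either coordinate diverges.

diverges

V is separable, so gradient descent decouples: x follows -∂V/∂x, y follows -∂V/∂y.
∂V/∂x = 4(x - 2)(x + 1)(x + 4); at x=3 this is 112, so x decreases.
∂V/∂y = 3(y - 4)(y - 2); at y=1 this is 9, so y decreases.
The y-coordinate has no critical point in that direction and runs off to infinity.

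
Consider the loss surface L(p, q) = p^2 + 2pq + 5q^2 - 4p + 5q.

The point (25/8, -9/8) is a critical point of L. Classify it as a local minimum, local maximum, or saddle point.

The Hessian of L is constant: H = [[2, 2], [2, 10]].
det(H) = 2·10 − 2² = 16.
det(H) > 0 and tr(H) = 12 > 0, so H is positive definite and the point is a local minimum.

local minimum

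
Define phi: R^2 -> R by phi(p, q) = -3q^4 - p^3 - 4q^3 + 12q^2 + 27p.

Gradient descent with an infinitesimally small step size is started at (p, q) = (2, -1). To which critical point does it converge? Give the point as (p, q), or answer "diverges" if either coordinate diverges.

(-3, 0)

phi is separable, so gradient descent decouples: p follows -∂phi/∂p, q follows -∂phi/∂q.
∂phi/∂p = -3(p - 3)(p + 3); at p=2 this is 15, so p decreases.
∂phi/∂q = -12q(q - 1)(q + 2); at q=-1 this is -24, so q increases.
p converges to its nearest critical value -3 (a local min of the p-part); q converges to 0. The iterate converges to (-3, 0).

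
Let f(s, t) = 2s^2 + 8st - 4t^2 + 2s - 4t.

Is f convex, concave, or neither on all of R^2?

f is quadratic, so its Hessian is the constant matrix H = [[4, 8], [8, -8]].
det(H) = -96, tr(H) = -4.
det(H) < 0, so H is indefinite: neither convex nor concave.

neither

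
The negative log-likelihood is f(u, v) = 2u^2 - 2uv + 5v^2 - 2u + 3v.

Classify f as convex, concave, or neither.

convex

f is quadratic, so its Hessian is the constant matrix H = [[4, -2], [-2, 10]].
det(H) = 36, tr(H) = 14.
det(H) > 0 and tr(H) > 0, so H is positive definite everywhere: convex.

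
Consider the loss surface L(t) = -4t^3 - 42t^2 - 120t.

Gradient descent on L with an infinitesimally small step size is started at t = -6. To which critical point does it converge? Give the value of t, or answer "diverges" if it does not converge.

L'(t) = -12(t + 2)(t + 5), so L'(-6) = -48.
Gradient descent moves in the -L' direction, i.e. t is increasing.
The nearest critical point in that direction is t = -5, where L'' = 36 > 0 (a local minimum). The iterate converges there.

-5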